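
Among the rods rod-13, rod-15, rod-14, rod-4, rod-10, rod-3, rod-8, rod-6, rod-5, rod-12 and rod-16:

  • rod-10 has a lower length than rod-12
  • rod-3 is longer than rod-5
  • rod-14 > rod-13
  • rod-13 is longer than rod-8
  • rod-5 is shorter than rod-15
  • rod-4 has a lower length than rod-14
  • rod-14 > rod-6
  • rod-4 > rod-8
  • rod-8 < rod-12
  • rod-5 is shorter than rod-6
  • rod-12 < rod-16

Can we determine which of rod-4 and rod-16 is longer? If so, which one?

Following every chain through rod-16: below rod-16 we get rod-10, rod-8, rod-12.
rod-4 is not reached, and no chain runs the other way from rod-4 to rod-16.
So the given relations leave the order of rod-16 and rod-4 undetermined.

undetermined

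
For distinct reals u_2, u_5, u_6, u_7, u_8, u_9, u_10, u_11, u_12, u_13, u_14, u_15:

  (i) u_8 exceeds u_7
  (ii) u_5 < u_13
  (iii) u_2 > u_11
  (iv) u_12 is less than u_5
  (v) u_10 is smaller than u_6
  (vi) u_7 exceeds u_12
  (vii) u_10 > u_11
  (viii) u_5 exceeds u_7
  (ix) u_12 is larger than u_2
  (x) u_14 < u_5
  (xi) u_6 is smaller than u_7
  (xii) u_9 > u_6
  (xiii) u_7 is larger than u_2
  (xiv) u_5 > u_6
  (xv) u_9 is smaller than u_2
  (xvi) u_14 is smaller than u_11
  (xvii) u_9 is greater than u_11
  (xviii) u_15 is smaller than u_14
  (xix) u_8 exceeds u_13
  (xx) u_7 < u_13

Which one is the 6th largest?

u_2

Chaining the given pairs: u_15 < u_14 < u_11 < u_10 < u_6 < u_9 < u_2 < u_12 < u_7 < u_5 < u_13 < u_8.
The 6th largest is u_2.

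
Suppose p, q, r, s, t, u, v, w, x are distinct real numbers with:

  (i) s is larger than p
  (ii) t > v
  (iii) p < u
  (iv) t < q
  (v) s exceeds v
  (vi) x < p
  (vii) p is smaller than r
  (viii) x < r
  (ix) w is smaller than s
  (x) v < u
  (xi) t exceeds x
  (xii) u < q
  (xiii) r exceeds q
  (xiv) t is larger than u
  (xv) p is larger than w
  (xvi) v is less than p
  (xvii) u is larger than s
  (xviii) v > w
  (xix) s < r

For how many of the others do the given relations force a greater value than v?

Directly above v: p, s, u, t.
One step further: q, r (6 so far).
No other element is forced above v by the given relations, so the count is 6.

6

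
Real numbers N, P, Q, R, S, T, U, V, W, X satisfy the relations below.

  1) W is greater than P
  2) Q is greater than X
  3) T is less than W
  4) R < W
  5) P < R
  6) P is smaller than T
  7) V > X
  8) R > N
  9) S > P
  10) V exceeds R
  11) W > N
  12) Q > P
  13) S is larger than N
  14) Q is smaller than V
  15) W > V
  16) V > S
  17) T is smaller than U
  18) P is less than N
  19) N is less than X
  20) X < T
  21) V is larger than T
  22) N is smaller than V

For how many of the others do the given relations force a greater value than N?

8

Directly above N: X, R, S, V, W.
One step further: Q, T (7 so far).
One step further: U (8 so far).
Nothing else is reachable above N; 8 in all.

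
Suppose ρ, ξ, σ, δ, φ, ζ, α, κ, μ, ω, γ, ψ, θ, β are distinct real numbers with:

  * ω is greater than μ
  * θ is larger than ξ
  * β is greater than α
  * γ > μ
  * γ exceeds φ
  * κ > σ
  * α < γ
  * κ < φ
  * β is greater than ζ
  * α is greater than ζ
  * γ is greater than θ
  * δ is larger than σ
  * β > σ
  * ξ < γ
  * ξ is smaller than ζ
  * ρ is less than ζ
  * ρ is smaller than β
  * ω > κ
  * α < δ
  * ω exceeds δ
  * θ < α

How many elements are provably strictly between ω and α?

The relations place α below ω. An element lies strictly between them when it is forced above α and also forced below ω.
Above α: {γ, δ, β}. Below ω: {ρ, ξ, ζ, μ, θ, σ, κ, δ}.
Intersection: {δ} — 1.

1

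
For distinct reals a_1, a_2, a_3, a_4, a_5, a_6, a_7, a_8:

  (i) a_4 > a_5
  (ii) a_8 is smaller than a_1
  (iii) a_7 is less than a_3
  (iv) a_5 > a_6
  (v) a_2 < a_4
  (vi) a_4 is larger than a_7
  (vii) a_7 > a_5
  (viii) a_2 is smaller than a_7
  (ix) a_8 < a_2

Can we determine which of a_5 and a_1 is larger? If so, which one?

Following every chain through a_5: above a_5 we get a_7, a_3, a_4; below a_5 we get a_6.
a_1 is not reached, and no chain runs the other way from a_1 to a_5.
So the given relations leave the order of a_5 and a_1 undetermined.

undetermined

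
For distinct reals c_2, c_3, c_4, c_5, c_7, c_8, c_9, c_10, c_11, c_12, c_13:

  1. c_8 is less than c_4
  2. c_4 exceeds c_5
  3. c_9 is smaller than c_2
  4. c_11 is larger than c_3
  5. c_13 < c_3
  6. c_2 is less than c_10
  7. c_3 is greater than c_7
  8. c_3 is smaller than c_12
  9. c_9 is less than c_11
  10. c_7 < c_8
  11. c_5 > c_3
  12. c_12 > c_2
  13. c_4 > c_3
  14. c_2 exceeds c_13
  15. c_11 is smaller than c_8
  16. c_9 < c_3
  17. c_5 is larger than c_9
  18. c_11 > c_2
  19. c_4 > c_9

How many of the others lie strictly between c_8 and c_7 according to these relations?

The relations place c_7 below c_8. An element lies strictly between them when it is forced above c_7 and also forced below c_8.
Above c_7: {c_3, c_5, c_12, c_11, c_4}. Below c_8: {c_13, c_9, c_3, c_2, c_11}.
Intersection: {c_3, c_11} — 2.

2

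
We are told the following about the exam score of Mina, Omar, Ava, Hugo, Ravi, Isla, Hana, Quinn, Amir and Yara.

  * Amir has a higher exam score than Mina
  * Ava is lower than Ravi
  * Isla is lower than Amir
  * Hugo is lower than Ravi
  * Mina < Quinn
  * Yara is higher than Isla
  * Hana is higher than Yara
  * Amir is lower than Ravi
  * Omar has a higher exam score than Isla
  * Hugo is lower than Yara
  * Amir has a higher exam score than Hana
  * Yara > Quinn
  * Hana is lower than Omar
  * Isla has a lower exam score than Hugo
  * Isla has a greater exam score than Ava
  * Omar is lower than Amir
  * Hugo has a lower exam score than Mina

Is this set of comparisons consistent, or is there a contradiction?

Every relation is compatible with Ava < Isla < Hugo < Mina < Quinn < Yara < Hana < Omar < Amir < Ravi; the set is consistent.

consistent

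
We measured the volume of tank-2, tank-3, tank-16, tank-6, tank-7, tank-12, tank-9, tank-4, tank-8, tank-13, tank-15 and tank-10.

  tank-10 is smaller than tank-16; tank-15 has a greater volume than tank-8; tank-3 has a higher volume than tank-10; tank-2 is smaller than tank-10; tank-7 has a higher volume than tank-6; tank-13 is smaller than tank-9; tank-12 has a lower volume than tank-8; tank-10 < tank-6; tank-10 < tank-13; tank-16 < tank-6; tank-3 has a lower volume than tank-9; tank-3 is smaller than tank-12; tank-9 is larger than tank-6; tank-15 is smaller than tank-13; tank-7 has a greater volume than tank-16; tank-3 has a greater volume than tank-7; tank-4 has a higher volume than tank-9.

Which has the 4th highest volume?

Piecing the relations together gives one ordering: tank-2 < tank-10 < tank-16 < tank-6 < tank-7 < tank-3 < tank-12 < tank-8 < tank-15 < tank-13 < tank-9 < tank-4.
Counting 4 from the largest end gives tank-15.

tank-15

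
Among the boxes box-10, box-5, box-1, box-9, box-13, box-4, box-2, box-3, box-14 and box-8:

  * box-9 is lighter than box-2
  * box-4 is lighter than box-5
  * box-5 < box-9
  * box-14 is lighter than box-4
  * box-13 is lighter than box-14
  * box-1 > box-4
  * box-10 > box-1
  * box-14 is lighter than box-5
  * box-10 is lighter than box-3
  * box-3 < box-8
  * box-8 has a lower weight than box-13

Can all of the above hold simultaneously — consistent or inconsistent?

Chaining the given relations yields box-1 < box-10 < box-3 < box-8 < box-13 < box-14 < box-4, so box-1 < box-4. But one relation states box-4 < box-1. These cannot both hold.

inconsistent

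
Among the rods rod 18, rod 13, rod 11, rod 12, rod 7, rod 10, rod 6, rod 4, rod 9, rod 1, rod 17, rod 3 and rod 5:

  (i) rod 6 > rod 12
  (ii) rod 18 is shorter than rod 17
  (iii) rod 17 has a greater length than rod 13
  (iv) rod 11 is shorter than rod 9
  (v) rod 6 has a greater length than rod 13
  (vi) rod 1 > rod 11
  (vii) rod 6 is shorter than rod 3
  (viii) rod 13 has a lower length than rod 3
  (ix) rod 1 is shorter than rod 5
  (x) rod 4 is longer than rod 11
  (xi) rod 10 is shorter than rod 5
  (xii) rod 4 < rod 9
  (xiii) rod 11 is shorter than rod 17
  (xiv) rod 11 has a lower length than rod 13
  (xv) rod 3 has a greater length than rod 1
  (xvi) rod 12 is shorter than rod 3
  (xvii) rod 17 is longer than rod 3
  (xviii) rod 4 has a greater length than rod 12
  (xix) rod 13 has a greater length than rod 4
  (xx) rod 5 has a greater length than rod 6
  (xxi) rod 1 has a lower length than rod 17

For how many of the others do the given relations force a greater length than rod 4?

6

From rod 4 the given relations immediately reach rod 9, rod 13.
From those, rod 6, rod 3, rod 17 — 5 in total.
From those, rod 5 — 6 in total.
Nothing else is reachable above rod 4; 6 in all.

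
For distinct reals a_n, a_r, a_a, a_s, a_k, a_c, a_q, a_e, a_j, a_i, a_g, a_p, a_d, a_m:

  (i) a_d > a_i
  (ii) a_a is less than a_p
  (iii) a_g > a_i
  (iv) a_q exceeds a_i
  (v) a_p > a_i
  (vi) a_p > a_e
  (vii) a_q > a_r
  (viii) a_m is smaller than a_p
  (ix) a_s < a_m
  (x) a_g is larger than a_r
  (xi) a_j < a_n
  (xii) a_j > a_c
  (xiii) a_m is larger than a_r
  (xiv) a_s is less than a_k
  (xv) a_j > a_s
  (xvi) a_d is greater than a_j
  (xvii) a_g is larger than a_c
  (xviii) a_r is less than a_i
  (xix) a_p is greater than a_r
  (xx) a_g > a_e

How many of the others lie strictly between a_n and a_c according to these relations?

1

The relations place a_c below a_n. An element lies strictly between them when it is forced above a_c and also forced below a_n.
Above a_c: {a_j, a_d, a_g}. Below a_n: {a_s, a_j}.
Intersection: {a_j} — 1.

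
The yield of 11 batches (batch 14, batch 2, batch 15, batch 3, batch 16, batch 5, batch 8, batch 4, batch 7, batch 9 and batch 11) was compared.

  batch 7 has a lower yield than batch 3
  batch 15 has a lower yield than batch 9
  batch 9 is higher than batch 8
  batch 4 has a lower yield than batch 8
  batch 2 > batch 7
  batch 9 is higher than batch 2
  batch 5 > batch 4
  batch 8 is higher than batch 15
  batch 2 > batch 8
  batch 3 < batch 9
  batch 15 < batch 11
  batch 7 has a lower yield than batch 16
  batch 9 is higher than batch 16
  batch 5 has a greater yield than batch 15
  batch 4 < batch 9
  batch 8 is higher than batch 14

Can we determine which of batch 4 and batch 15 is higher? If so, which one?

undetermined

Following every chain through batch 15: above batch 15 we get batch 5, batch 8, batch 2, batch 11, batch 9.
batch 4 is not reached, and no chain runs the other way from batch 4 to batch 15.
So the given relations leave the order of batch 15 and batch 4 undetermined.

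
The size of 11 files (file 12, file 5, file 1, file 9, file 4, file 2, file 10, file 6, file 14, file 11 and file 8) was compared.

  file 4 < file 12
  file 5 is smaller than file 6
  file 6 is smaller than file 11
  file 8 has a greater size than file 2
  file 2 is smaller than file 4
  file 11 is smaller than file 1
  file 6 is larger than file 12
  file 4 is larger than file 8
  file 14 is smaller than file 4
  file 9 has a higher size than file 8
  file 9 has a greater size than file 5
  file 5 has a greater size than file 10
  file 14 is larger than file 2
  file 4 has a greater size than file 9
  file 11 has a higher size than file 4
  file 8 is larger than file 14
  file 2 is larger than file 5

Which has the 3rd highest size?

file 6

Piecing the relations together gives one ordering: file 10 < file 5 < file 2 < file 14 < file 8 < file 9 < file 4 < file 12 < file 6 < file 11 < file 1.
The 3rd largest is file 6.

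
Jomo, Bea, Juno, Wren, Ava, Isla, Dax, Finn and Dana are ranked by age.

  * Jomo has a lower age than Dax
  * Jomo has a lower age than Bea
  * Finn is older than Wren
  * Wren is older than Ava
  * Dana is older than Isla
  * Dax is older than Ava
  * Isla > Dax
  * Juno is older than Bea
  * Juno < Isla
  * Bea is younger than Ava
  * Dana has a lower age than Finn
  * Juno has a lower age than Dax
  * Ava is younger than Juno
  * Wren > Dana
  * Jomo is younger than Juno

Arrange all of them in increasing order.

Jomo < Bea < Ava < Juno < Dax < Isla < Dana < Wren < Finn

Nothing is placed below Jomo, so it is least; from there Jomo < Bea; Bea < Ava; Ava < Juno; Juno < Dax; Dax < Isla; Isla < Dana; Dana < Wren; Wren < Finn, each given directly.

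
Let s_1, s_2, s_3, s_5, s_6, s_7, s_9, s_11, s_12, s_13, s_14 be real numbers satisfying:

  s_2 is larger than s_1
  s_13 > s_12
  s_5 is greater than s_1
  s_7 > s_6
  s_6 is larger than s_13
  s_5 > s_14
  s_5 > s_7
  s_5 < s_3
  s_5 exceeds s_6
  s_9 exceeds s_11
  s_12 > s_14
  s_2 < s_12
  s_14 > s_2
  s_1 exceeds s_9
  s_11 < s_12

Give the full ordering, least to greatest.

Each adjacent pair is fixed by a given relation: s_11 < s_9; s_9 < s_1; s_1 < s_2; s_2 < s_14; s_14 < s_12; s_12 < s_13; s_13 < s_6; s_6 < s_7; s_7 < s_5; s_5 < s_3. Chaining them end to end gives the full order.

s_11 < s_9 < s_1 < s_2 < s_14 < s_12 < s_13 < s_6 < s_7 < s_5 < s_3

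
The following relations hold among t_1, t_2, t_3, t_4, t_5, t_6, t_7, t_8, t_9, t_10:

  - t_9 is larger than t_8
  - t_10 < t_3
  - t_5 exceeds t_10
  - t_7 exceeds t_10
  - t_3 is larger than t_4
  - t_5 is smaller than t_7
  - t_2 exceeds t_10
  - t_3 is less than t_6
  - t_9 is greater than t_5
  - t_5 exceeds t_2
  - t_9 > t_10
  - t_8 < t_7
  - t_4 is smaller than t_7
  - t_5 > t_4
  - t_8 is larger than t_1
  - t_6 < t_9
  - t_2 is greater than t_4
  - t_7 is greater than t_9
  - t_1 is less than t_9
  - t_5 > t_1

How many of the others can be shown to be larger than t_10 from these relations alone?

From t_10 the given relations immediately reach t_3, t_2, t_5, t_9, t_7.
From those, t_6 — 6 in total.
No other element is forced above t_10 by the given relations, so the count is 6.

6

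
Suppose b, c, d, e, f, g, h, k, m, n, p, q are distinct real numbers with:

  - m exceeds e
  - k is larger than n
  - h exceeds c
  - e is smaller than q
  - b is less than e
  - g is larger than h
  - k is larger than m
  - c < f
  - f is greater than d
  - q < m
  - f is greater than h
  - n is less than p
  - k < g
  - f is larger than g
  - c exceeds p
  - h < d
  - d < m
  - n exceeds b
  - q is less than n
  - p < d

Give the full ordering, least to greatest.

b < e < q < n < p < c < h < d < m < k < g < f

The consecutive links are each given: b < e; e < q; q < n; n < p; p < c; c < h; h < d; d < m; m < k; k < g; g < f.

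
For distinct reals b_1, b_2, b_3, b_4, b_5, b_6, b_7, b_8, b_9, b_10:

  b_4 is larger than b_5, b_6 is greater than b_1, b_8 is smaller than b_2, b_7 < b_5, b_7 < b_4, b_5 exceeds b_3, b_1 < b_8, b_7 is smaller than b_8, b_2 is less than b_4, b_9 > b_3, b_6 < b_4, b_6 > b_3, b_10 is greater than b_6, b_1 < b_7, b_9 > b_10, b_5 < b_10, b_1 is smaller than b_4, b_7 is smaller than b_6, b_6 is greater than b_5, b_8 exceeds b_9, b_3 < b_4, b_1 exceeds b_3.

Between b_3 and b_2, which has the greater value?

b_2

b_3 < b_1 < b_7 < b_5 < b_6 < b_10 < b_9 < b_8 < b_2, by transitivity through b_1, b_7, b_5, b_6, b_10, b_9, b_8.
So b_3 < b_2; b_2 is the larger of the two.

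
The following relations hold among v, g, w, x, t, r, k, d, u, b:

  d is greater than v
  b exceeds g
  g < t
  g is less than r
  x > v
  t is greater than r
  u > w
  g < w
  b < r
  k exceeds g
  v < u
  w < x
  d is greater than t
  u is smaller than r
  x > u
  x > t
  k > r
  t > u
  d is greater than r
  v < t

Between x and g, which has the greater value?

g < w < u < r < t < x, by transitivity through w, u, r, t.
So g < x; x is the larger of the two.

x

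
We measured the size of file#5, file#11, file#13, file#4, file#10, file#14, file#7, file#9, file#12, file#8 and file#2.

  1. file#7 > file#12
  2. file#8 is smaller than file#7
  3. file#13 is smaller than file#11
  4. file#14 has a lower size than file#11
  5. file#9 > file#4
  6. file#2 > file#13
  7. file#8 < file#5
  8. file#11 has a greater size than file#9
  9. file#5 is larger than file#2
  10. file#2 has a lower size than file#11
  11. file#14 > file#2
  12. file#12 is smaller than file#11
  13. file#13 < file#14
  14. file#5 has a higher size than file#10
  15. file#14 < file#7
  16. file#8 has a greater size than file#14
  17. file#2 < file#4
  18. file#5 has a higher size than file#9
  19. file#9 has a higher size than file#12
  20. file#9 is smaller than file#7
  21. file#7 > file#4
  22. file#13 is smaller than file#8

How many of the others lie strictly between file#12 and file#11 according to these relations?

1

Chaining upward from file#12 reaches: file#9, file#7, file#5.
Chaining downward from file#11 reaches: file#13, file#2, file#14, file#4, file#9.
Strictly between file#12 and file#11 are those in both lists: file#9 — 1 element.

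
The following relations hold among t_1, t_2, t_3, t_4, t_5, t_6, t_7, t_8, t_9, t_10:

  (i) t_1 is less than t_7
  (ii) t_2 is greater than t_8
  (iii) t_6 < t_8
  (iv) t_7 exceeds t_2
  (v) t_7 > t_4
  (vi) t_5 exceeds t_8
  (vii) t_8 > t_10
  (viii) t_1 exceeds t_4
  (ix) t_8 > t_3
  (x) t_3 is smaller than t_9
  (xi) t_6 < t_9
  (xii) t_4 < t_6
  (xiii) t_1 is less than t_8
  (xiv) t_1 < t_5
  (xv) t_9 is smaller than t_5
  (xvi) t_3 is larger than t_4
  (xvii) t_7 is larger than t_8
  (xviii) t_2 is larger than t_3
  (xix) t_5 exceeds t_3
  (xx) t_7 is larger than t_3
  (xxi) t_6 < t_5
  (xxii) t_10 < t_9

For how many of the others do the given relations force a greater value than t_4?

Directly above t_4: t_3, t_6, t_1, t_7.
One step further: t_9, t_8, t_2, t_5 (8 so far).
No other element is forced above t_4 by the given relations, so the count is 8.

8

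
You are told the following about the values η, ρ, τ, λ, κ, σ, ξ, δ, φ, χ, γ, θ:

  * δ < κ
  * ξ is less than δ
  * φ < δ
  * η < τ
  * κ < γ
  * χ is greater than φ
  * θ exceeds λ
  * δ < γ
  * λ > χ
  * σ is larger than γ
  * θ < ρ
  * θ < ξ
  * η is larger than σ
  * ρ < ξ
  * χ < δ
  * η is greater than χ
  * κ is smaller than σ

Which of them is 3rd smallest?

λ

The consecutive relations fix a unique order: φ < χ < λ < θ < ρ < ξ < δ < κ < γ < σ < η < τ.
The 3rd smallest is λ.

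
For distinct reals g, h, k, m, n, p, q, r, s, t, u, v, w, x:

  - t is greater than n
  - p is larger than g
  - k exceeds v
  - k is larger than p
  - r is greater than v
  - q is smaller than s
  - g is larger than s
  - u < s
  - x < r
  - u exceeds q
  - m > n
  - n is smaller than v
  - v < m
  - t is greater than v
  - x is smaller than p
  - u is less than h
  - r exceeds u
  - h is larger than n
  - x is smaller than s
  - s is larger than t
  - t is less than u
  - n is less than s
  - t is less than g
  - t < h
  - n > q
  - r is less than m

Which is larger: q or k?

k

Chaining the given relations: q < n < v < t < u < s < g < p < k.
So q < k; k is the larger of the two.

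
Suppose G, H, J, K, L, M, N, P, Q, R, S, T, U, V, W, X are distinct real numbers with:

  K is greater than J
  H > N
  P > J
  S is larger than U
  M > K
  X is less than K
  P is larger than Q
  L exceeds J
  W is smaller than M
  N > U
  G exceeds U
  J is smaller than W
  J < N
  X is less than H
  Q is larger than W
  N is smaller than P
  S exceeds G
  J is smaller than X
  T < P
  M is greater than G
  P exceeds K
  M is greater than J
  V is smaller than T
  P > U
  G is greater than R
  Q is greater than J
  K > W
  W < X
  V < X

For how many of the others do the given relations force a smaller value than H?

The elements the relations force below H are J, W, U, V, X, N — no chain reaches any other.
That is 6.

6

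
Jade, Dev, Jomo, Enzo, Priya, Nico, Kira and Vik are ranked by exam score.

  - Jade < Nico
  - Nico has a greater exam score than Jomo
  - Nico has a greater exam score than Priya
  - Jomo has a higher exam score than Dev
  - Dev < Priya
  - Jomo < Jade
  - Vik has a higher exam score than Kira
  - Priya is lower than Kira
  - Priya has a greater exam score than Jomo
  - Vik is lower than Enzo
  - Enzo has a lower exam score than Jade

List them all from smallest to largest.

Dev < Jomo < Priya < Kira < Vik < Enzo < Jade < Nico

Each adjacent pair is fixed by a given relation: Dev < Jomo; Jomo < Priya; Priya < Kira; Kira < Vik; Vik < Enzo; Enzo < Jade; Jade < Nico. Chaining them end to end gives the full order.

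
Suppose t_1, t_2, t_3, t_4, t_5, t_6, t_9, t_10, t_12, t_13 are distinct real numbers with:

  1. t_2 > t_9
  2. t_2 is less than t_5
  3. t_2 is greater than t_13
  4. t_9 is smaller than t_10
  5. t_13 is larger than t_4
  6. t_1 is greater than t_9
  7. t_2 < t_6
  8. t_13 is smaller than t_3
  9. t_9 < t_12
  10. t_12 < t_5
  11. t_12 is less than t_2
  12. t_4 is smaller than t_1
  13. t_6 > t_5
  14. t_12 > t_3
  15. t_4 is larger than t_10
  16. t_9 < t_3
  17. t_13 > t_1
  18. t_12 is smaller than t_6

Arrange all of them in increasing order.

Each adjacent pair is fixed by a given relation: t_9 < t_10; t_10 < t_4; t_4 < t_1; t_1 < t_13; t_13 < t_3; t_3 < t_12; t_12 < t_2; t_2 < t_5; t_5 < t_6. Chaining them end to end gives the full order.

t_9 < t_10 < t_4 < t_1 < t_13 < t_3 < t_12 < t_2 < t_5 < t_6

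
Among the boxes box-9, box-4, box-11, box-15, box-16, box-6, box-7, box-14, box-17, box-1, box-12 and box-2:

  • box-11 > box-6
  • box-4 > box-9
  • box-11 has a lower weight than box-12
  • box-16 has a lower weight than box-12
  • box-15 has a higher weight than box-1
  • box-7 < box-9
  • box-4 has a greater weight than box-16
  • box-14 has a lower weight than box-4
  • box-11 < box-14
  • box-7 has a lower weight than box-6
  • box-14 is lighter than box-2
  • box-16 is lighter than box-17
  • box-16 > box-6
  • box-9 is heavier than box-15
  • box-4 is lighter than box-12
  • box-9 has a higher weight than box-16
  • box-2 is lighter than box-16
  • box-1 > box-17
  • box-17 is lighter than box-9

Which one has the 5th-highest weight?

box-1

The consecutive relations fix a unique order: box-7 < box-6 < box-11 < box-14 < box-2 < box-16 < box-17 < box-1 < box-15 < box-9 < box-4 < box-12.
Counting 5 from the largest end gives box-1.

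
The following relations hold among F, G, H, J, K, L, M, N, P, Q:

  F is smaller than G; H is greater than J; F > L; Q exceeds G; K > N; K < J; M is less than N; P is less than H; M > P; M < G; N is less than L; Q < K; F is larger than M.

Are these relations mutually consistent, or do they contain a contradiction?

The single ordering P < M < N < L < F < G < Q < K < J < H satisfies every listed relation, so no contradiction arises.

consistent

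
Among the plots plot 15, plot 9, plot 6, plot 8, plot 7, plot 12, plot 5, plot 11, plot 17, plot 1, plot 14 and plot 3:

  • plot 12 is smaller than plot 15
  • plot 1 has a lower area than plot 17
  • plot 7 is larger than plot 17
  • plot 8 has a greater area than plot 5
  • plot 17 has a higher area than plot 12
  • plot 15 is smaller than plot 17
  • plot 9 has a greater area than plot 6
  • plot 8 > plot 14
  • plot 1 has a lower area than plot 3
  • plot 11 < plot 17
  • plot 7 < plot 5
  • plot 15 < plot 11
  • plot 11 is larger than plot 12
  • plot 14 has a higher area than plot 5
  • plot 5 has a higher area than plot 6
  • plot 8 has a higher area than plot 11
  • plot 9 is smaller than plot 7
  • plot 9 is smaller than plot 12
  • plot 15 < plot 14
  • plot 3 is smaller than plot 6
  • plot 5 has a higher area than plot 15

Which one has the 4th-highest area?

Piecing the relations together gives one ordering: plot 1 < plot 3 < plot 6 < plot 9 < plot 12 < plot 15 < plot 11 < plot 17 < plot 7 < plot 5 < plot 14 < plot 8.
Counting 4 from the largest end gives plot 7.

plot 7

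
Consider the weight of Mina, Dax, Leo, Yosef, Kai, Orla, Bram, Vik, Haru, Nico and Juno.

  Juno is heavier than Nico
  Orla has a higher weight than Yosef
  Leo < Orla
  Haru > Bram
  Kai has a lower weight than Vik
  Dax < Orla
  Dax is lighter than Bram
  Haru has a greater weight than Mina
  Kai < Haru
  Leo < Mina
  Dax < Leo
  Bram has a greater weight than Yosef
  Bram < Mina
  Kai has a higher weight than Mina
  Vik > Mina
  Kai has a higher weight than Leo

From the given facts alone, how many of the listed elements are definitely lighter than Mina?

From Mina the given relations immediately reach Leo, Bram.
From those, Yosef, Dax — 4 in total.
No other element is forced below Mina by the given relations, so the count is 4.

4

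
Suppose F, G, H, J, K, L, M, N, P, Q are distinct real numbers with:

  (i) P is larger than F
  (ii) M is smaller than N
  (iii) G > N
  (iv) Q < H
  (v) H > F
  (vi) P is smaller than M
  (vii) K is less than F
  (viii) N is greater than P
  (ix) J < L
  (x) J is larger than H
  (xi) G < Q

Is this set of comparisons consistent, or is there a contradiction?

Every relation is compatible with K < F < P < M < N < G < Q < H < J < L; the set is consistent.

consistent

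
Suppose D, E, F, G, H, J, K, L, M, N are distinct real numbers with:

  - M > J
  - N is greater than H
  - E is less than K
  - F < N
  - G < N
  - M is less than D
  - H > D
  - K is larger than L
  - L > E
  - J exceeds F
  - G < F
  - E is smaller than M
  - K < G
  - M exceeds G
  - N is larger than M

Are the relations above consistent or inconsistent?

consistent

The single ordering E < L < K < G < F < J < M < D < H < N satisfies every listed relation, so no contradiction arises.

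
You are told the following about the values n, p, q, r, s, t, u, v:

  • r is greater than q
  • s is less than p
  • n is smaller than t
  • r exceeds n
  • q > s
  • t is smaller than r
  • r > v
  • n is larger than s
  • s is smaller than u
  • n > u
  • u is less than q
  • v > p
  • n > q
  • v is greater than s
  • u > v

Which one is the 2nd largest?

t

Piecing the relations together gives one ordering: s < p < v < u < q < n < t < r.
Counting 2 from the largest end gives t.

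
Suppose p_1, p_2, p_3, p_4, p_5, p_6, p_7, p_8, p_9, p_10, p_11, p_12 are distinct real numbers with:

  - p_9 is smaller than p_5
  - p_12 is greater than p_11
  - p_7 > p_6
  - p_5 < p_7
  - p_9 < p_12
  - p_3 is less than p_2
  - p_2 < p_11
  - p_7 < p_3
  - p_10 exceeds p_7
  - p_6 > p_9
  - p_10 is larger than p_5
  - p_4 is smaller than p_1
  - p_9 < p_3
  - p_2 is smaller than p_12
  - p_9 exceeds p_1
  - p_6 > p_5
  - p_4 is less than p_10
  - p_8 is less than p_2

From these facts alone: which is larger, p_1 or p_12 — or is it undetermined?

Following the relations from p_1: p_1 < p_9 < p_5 < p_6 < p_7 < p_3 < p_2 < p_11 < p_12.
So p_12 is larger.

p_12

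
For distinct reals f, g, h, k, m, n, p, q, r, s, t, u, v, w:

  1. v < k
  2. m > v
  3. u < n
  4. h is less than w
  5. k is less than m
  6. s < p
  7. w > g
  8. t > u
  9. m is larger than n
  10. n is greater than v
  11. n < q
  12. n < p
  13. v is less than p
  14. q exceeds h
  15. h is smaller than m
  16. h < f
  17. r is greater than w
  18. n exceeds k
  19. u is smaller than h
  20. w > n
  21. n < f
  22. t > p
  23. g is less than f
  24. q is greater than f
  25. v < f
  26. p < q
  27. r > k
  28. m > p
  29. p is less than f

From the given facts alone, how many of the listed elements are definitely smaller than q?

Directly below q: n, h, p, f.
One step further: v, k, u, s, g (9 so far).
Nothing else is reachable below q; 9 in all.

9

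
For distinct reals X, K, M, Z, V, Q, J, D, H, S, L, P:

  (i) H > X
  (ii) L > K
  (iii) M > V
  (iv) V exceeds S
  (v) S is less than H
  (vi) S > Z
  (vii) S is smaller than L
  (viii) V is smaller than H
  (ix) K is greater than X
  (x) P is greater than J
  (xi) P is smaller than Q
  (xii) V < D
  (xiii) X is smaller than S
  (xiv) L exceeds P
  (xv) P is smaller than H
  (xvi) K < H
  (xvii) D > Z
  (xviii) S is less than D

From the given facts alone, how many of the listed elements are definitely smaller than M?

From M the given relations immediately reach V.
From those, S — 2 in total.
From those, Z, X — 4 in total.
No other element is forced below M by the given relations, so the count is 4.

4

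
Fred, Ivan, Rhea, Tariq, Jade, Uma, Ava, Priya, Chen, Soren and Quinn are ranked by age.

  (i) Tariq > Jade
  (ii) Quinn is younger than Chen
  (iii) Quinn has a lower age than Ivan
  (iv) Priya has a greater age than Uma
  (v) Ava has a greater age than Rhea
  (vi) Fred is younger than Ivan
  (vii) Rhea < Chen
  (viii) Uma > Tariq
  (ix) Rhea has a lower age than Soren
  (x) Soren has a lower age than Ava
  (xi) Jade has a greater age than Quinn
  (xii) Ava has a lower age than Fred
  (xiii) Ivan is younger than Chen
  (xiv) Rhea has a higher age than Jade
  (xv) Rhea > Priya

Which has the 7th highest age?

Chaining the given pairs: Quinn < Jade < Tariq < Uma < Priya < Rhea < Soren < Ava < Fred < Ivan < Chen.
The 7th largest is Priya.

Priya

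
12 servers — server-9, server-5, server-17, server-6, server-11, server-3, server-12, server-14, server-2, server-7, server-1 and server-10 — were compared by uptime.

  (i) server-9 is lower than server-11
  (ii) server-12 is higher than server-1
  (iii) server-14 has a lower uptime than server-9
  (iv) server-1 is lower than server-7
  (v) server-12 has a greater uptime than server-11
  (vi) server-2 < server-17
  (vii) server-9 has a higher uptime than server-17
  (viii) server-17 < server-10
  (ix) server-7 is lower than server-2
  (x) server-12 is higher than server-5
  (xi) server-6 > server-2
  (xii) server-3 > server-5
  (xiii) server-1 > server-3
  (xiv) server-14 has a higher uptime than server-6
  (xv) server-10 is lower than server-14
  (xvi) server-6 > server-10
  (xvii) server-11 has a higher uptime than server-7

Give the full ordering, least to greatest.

The consecutive links are each given: server-5 < server-3; server-3 < server-1; server-1 < server-7; server-7 < server-2; server-2 < server-17; server-17 < server-10; server-10 < server-6; server-6 < server-14; server-14 < server-9; server-9 < server-11; server-11 < server-12.

server-5 < server-3 < server-1 < server-7 < server-2 < server-17 < server-10 < server-6 < server-14 < server-9 < server-11 < server-12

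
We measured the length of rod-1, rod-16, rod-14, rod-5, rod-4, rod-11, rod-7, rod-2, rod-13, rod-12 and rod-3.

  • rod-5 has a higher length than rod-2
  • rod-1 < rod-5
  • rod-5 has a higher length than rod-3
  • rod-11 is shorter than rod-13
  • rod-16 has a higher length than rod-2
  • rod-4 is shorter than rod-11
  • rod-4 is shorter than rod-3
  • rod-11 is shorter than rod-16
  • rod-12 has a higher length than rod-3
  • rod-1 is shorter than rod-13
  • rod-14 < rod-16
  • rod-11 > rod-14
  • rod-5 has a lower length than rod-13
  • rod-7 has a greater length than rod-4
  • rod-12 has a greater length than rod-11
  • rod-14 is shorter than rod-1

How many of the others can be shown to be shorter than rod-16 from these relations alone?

4

The elements the relations force below rod-16 are rod-4, rod-14, rod-2, rod-11 — no chain reaches any other.
That is 4.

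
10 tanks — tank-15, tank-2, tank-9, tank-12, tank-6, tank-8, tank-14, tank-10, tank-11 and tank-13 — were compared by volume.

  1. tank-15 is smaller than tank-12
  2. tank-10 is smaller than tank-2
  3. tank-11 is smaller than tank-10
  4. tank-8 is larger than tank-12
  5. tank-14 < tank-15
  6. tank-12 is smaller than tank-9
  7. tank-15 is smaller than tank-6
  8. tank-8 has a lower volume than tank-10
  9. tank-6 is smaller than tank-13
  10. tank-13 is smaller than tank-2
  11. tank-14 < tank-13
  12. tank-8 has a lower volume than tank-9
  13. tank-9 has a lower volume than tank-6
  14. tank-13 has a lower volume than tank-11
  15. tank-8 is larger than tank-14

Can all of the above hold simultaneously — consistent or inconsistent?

consistent

Every relation is compatible with tank-14 < tank-15 < tank-12 < tank-8 < tank-9 < tank-6 < tank-13 < tank-11 < tank-10 < tank-2; the set is consistent.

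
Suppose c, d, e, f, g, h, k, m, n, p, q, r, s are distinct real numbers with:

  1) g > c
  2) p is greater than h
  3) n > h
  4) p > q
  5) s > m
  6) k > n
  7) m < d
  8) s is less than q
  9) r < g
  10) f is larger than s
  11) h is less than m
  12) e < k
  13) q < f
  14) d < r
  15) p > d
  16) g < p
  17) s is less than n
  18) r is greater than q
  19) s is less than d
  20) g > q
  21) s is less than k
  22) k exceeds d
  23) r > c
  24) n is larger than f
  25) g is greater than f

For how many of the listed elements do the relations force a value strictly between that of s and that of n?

2

The relations place s below n. An element lies strictly between them when it is forced above s and also forced below n.
Above s: {q, f, d, r, g, p, k}. Below n: {h, m, q, f}.
Intersection: {q, f} — 2.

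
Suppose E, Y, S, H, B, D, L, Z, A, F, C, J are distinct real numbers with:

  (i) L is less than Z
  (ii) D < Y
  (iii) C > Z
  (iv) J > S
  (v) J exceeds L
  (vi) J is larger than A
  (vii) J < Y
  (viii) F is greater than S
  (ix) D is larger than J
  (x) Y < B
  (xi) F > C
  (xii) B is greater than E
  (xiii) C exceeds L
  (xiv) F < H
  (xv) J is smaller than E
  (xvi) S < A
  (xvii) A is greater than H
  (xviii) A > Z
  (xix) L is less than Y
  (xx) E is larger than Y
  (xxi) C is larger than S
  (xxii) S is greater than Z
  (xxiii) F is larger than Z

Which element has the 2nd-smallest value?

Piecing the relations together gives one ordering: L < Z < S < C < F < H < A < J < D < Y < E < B.
Counting 2 from the smallest end gives Z.

Z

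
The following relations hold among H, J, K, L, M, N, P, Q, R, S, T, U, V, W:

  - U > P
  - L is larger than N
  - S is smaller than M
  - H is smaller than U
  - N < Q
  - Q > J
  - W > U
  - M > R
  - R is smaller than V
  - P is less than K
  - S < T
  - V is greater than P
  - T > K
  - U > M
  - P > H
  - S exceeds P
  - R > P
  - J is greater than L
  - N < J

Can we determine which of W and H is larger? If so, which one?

Following the relations from H: H < P < S < M < U < W.
So W is larger.

W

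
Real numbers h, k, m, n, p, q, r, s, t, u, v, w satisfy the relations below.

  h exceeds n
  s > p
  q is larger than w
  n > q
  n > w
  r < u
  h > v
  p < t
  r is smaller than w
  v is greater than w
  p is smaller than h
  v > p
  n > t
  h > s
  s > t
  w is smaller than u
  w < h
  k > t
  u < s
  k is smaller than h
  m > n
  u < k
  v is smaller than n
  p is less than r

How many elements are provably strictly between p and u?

2

The relations place p below u. An element lies strictly between them when it is forced above p and also forced below u.
Above p: {r, w, t, v, q, k, s, n, m, h}. Below u: {r, w}.
Intersection: {r, w} — 2.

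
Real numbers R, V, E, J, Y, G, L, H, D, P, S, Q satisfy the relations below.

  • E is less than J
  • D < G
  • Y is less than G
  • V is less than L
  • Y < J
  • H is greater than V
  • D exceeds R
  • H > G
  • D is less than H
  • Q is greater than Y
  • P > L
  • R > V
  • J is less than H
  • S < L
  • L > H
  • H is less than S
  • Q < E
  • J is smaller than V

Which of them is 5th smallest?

Chaining the given pairs: Y < Q < E < J < V < R < D < G < H < S < L < P.
Counting 5 from the smallest end gives V.

V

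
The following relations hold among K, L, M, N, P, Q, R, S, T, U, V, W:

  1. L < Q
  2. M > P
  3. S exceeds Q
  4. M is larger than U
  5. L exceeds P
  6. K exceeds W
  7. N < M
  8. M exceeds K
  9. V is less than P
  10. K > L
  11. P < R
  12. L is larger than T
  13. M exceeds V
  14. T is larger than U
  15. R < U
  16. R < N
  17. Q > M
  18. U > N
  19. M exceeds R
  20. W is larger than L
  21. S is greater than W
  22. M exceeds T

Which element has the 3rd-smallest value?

R

The consecutive relations fix a unique order: V < P < R < N < U < T < L < W < K < M < Q < S.
The 3rd smallest is R.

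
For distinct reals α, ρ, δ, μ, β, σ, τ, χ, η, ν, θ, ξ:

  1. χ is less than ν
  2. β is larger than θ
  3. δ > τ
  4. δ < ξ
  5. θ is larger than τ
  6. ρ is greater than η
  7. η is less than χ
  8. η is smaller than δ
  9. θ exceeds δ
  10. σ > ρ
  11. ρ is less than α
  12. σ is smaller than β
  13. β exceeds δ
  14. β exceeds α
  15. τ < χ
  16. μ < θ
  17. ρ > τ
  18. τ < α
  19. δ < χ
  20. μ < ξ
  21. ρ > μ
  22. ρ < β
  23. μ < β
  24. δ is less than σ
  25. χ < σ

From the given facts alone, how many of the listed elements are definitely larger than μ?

From μ the given relations immediately reach ρ, θ, ξ, β.
From those, σ, α — 6 in total.
No other element is forced above μ by the given relations, so the count is 6.

6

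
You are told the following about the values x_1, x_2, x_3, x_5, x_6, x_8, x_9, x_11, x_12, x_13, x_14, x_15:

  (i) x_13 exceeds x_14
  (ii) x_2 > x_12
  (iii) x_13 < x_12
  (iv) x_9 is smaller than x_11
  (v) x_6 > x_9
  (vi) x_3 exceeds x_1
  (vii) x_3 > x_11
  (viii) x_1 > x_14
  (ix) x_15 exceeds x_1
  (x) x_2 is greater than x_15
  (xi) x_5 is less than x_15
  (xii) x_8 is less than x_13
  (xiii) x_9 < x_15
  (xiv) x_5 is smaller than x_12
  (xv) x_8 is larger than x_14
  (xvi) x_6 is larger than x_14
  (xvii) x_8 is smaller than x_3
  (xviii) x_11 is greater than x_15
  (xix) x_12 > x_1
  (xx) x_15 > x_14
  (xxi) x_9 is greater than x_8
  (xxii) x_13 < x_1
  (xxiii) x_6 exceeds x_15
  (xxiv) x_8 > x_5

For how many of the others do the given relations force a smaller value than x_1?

4

From x_1 the given relations immediately reach x_14, x_13.
From those, x_8 — 3 in total.
From those, x_5 — 4 in total.
Nothing else is reachable below x_1; 4 in all.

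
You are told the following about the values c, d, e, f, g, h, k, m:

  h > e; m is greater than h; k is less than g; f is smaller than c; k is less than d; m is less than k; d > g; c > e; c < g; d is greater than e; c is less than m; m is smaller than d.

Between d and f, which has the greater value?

The relevant relations are f < c; c < m; m < k; k < g; g < d.
Chaining these gives f < c < m < k < g < d.
So f < d; d is the larger of the two.

d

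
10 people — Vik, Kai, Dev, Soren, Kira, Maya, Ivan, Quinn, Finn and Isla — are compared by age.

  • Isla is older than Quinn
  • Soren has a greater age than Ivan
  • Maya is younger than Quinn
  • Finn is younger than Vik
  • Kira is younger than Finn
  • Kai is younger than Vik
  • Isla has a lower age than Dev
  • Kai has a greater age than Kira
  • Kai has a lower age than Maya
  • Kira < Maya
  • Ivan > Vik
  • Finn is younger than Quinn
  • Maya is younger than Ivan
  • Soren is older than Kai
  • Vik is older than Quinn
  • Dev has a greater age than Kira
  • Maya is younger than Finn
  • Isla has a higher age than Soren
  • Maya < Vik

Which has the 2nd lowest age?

Chaining the given pairs: Kira < Kai < Maya < Finn < Quinn < Vik < Ivan < Soren < Isla < Dev.
The 2nd smallest is Kai.

Kai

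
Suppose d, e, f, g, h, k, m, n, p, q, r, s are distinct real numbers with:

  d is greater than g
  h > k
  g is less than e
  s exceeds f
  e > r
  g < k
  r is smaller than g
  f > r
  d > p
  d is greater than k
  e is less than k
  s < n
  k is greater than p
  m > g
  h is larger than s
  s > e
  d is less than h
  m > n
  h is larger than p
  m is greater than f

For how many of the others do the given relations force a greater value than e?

Directly above e: k, s.
One step further: d, h, n (5 so far).
One step further: m (6 so far).
No other element is forced above e by the given relations, so the count is 6.

6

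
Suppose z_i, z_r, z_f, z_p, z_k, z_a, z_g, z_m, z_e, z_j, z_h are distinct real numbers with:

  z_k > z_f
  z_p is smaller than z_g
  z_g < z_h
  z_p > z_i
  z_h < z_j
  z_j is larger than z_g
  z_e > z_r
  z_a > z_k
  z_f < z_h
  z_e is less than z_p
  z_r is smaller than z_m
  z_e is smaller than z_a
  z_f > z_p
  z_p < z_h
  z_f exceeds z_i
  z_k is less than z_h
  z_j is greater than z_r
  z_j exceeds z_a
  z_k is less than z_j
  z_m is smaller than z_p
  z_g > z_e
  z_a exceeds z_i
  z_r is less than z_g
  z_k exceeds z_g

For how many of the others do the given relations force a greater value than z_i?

7

From z_i the given relations immediately reach z_p, z_f, z_a.
From those, z_g, z_k, z_h, z_j — 7 in total.
No other element is forced above z_i by the given relations, so the count is 7.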